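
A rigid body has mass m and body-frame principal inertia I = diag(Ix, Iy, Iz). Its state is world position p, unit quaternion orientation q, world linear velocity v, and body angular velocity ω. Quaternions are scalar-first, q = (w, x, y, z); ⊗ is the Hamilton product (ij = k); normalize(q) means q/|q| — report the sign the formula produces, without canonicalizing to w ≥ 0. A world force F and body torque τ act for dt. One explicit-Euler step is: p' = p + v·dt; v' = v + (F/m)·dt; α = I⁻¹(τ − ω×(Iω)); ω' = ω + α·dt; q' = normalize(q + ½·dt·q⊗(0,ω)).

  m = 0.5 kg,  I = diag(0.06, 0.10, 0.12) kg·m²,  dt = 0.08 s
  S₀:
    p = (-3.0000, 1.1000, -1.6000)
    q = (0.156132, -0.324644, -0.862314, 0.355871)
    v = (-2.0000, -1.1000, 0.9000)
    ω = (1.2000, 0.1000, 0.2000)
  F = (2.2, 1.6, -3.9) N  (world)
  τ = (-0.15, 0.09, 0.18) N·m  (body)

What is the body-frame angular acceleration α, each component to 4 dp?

precession coupling ω×(Iω) = (0.0004, -0.0144, 0.0048)
α = I⁻¹(τ − ω×Iω) = (-2.5067, 1.0440, 1.4600)

α = (-2.5067, 1.0440, 1.4600)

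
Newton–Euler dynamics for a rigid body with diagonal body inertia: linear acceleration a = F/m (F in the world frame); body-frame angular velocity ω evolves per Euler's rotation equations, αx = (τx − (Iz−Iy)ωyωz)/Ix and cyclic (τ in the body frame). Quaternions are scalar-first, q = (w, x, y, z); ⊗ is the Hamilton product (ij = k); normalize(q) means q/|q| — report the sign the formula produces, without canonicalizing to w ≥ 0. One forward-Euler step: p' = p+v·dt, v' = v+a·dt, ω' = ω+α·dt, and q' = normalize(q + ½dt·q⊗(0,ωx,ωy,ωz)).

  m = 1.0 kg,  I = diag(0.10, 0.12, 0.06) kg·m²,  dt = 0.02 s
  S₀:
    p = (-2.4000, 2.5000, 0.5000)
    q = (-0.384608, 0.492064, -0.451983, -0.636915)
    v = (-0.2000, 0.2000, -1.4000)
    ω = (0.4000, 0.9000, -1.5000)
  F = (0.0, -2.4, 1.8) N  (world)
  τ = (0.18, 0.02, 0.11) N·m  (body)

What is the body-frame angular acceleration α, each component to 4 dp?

α = (0.9900, 0.3667, 1.7133)

gyro term ω×Iω = (0.0810, -0.0240, 0.0072)
(τ − ω×Iω)/I = (0.9900, 0.3667, 1.7133)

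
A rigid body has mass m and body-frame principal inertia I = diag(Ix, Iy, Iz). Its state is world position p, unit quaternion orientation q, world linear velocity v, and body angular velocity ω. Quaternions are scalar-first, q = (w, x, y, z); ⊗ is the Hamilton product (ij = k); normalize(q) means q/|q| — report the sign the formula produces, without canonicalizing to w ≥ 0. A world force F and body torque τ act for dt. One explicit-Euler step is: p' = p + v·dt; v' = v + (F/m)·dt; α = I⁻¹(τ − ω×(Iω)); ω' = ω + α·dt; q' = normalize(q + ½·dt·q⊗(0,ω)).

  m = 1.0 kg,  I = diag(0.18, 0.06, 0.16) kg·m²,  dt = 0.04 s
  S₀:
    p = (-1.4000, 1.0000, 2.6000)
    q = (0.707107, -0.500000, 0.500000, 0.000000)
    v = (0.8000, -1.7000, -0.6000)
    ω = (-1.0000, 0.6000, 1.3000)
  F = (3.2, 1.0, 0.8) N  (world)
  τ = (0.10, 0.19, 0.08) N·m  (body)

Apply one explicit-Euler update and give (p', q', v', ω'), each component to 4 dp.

a = (3.2000, 1.0000, 0.8000)
p' = p + v·dt = (-1.3680, 0.9320, 2.5760)
v' = v + a·dt = (0.9280, -1.6600, -0.5680)
(τ − ω×Iω)/I = (0.1222, 3.6000, 0.0500)
ω + α·dt = (-0.9951, 0.7440, 1.3020)
2q̇ = q⊗(0,ω) = (-0.8000000, -0.0571070, 1.0742642, 1.1192391)
q' = normalize(q + ½dt·q⊗(0,ω)) = (0.6907, -0.5008, 0.5212, 0.0224)

p' = (-1.3680, 0.9320, 2.5760)
q' = (0.6907, -0.5008, 0.5212, 0.0224)
v' = (0.9280, -1.6600, -0.5680)
ω' = (-0.9951, 0.7440, 1.3020)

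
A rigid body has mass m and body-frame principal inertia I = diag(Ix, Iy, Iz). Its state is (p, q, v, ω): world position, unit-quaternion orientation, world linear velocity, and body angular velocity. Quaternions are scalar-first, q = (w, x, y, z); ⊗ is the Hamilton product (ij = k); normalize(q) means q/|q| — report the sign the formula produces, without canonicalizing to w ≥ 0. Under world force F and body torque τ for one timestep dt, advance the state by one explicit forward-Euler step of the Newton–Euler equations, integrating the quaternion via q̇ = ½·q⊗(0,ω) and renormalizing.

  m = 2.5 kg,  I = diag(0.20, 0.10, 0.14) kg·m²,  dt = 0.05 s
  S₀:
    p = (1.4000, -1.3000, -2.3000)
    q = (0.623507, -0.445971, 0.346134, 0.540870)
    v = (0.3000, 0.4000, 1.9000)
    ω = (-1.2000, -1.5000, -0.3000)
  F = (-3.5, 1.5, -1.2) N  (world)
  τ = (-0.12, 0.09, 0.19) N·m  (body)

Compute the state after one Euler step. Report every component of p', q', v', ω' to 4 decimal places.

precession coupling ω×(Iω) = (0.0180, 0.0216, -0.1800)
α = I⁻¹(τ − ω×Iω) = (-0.6900, 0.6840, 2.6429)
ω' = ω + α·dt = (-1.2345, -1.4658, -0.1679)
2q̇ = q⊗(0,ω) = (0.1462968, -0.0407436, -1.7180958, 0.8972652)
updated quaternion q' = (0.6264, -0.4465, 0.3028, 0.5626)
p' = p + v·dt = (1.4150, -1.2800, -2.2050)
v' = v + a·dt = (0.2300, 0.4300, 1.8760)

p' = (1.4150, -1.2800, -2.2050)
q' = (0.6264, -0.4465, 0.3028, 0.5626)
v' = (0.2300, 0.4300, 1.8760)
ω' = (-1.2345, -1.4658, -0.1679)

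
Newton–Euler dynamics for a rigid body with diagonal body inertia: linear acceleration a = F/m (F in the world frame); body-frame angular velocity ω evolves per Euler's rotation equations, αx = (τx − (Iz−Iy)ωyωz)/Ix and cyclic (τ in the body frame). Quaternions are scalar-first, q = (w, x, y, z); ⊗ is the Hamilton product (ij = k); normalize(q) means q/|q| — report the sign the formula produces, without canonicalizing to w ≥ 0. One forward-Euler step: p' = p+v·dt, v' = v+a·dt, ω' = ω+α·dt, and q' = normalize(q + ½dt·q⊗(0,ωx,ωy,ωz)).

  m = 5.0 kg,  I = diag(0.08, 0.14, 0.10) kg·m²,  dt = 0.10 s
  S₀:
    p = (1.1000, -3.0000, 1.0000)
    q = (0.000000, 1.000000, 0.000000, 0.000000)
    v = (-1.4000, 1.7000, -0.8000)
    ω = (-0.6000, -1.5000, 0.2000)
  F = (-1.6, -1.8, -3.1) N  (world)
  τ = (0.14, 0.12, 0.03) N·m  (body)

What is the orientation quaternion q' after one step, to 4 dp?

q' = (0.0299, 0.9967, -0.0100, -0.0748)

2q̇ = q⊗(0,ω) = (0.6000000, 0.0000000, -0.2000000, -1.5000000)
updated quaternion q' = (0.0299, 0.9967, -0.0100, -0.0748)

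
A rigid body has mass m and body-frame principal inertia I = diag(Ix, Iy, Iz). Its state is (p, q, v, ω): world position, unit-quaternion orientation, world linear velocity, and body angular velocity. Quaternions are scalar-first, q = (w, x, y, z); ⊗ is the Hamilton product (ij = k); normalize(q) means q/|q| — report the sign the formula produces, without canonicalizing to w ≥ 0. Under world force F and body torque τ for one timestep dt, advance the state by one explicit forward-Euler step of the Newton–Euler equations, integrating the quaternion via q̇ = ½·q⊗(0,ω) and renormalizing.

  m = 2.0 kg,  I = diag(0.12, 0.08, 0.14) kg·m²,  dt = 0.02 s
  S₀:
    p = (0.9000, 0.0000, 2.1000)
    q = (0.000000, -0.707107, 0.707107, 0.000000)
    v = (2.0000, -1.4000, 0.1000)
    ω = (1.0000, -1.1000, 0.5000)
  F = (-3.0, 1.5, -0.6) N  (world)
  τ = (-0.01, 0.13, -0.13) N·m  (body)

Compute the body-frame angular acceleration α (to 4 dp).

precession coupling ω×(Iω) = (-0.0330, -0.0100, 0.0440)
(τ − ω×Iω)/I = (0.1917, 1.7500, -1.2429)

α = (0.1917, 1.7500, -1.2429)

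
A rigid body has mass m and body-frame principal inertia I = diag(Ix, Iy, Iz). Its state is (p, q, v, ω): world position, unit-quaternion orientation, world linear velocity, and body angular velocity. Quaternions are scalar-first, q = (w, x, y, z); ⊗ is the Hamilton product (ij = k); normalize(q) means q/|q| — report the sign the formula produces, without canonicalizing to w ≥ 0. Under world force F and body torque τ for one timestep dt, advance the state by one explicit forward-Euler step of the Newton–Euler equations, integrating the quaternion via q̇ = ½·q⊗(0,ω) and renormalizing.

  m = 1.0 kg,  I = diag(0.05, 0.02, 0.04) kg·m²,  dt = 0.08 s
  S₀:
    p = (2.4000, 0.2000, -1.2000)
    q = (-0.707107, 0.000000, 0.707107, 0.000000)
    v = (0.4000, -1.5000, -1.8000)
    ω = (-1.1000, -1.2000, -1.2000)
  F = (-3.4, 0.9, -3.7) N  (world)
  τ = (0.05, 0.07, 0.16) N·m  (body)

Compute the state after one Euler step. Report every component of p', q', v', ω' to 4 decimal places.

linear accel F/m = (-3.4000, 0.9000, -3.7000)
p' = p + v·dt = (2.4320, 0.0800, -1.3440)
new velocity v' = (0.1280, -1.4280, -2.0960)
α = I⁻¹(τ − ω×Iω) = (0.4240, 2.8400, 4.9900)
ω + α·dt = (-1.0661, -0.9728, -0.8008)
q⊗(0,ω) = (0.8485284, -0.0707107, 0.8485284, 1.6263461)
updated quaternion q' = (-0.6710, -0.0028, 0.7386, 0.0648)

p' = (2.4320, 0.0800, -1.3440)
q' = (-0.6710, -0.0028, 0.7386, 0.0648)
v' = (0.1280, -1.4280, -2.0960)
ω' = (-1.0661, -0.9728, -0.8008)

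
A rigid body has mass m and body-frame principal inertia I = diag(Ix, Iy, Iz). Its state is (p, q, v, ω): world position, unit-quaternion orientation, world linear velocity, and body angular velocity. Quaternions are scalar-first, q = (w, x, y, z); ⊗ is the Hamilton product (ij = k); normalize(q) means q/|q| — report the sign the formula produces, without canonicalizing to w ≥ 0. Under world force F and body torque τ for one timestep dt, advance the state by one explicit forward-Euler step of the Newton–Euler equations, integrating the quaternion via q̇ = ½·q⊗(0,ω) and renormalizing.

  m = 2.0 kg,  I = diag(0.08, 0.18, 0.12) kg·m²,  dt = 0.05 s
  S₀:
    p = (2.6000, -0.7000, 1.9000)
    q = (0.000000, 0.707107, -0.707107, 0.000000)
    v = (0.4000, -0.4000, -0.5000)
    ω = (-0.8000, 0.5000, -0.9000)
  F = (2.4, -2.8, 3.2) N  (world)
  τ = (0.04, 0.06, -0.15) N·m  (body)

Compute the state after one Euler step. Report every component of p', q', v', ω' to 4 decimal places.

a = F/m = (1.2000, -1.4000, 1.6000)
p + v·dt = (2.6200, -0.7200, 1.8750)
v' = v + a·dt = (0.4600, -0.4700, -0.4200)
ω×(Iω) gyroscopic = (0.0270, -0.0288, -0.0400)
(τ − ω×Iω)/I = (0.1625, 0.4933, -0.9167)
ω' = ω + α·dt = (-0.7919, 0.5247, -0.9458)
Hamilton product q⊗(0,ω) = (0.9192391, 0.6363963, 0.6363963, -0.2121321)
updated quaternion q' = (0.0230, 0.7226, -0.6908, -0.0053)

p' = (2.6200, -0.7200, 1.8750)
q' = (0.0230, 0.7226, -0.6908, -0.0053)
v' = (0.4600, -0.4700, -0.4200)
ω' = (-0.7919, 0.5247, -0.9458)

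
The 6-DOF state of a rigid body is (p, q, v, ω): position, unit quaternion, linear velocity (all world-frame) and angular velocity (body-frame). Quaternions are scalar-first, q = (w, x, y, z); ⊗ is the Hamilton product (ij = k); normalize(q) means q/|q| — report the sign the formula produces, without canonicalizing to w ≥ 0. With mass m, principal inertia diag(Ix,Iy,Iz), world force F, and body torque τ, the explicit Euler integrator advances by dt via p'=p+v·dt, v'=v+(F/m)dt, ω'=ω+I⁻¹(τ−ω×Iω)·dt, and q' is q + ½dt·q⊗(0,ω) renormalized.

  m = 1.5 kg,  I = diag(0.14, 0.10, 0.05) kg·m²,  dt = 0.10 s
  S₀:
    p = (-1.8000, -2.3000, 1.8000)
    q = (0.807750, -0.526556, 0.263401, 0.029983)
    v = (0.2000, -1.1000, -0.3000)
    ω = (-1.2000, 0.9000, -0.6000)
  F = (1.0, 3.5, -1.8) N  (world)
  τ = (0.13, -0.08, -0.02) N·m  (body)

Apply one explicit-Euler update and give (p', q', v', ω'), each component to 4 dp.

a = (0.6667, 2.3333, -1.2000)
p' = p + v·dt = (-1.7800, -2.4100, 1.7700)
v' = v + a·dt = (0.2667, -0.8667, -0.4200)
gyro term ω×Iω = (0.0270, 0.0648, 0.0432)
(τ − ω×Iω)/I = (0.7357, -1.4480, -1.2640)
new body rate ω' = (-1.1264, 0.7552, -0.7264)
q⊗(0,ω) = (-0.8509383, -1.1543253, 0.3750618, -0.6424692)
q' = normalize(q + ½dt·q⊗(0,ω)) = (0.7627, -0.5824, 0.2812, -0.0021)

p' = (-1.7800, -2.4100, 1.7700)
q' = (0.7627, -0.5824, 0.2812, -0.0021)
v' = (0.2667, -0.8667, -0.4200)
ω' = (-1.1264, 0.7552, -0.7264)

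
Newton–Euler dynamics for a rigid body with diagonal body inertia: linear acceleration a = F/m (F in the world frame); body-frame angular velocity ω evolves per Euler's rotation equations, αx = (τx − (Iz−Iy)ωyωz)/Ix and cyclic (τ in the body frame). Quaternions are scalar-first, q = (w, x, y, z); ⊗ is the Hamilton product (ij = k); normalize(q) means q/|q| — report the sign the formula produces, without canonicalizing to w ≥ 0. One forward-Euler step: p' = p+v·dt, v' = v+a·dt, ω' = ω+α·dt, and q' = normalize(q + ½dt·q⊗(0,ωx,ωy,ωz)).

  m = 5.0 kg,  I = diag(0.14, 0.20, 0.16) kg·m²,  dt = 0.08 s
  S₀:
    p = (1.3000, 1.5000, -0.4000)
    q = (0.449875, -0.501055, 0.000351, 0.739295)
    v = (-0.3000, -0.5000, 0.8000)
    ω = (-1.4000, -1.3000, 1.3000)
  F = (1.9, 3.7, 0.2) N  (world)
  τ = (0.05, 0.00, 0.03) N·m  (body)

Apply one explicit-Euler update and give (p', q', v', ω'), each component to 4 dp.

p' = (1.2760, 1.4600, -0.3360)
q' = (0.3818, -0.4857, -0.0382, 0.7854)
v' = (-0.2696, -0.4408, 0.8032)
ω' = (-1.4101, -1.3146, 1.2604)

p + v·dt = (1.2760, 1.4600, -0.3360)
v' = v + a·dt = (-0.2696, -0.4408, 0.8032)
gyro term ω×Iω = (0.0676, 0.0364, 0.1092)
α = I⁻¹(τ − ω×Iω) = (-0.1257, -0.1820, -0.4950)
new body rate ω' = (-1.4101, -1.3146, 1.2604)
Hamilton product q⊗(0,ω) = (-1.6621042, 0.3317148, -0.9684790, 1.2367004)
q + ½dt·q⊗(0,ω), renormalized = (0.3818, -0.4857, -0.0382, 0.7854)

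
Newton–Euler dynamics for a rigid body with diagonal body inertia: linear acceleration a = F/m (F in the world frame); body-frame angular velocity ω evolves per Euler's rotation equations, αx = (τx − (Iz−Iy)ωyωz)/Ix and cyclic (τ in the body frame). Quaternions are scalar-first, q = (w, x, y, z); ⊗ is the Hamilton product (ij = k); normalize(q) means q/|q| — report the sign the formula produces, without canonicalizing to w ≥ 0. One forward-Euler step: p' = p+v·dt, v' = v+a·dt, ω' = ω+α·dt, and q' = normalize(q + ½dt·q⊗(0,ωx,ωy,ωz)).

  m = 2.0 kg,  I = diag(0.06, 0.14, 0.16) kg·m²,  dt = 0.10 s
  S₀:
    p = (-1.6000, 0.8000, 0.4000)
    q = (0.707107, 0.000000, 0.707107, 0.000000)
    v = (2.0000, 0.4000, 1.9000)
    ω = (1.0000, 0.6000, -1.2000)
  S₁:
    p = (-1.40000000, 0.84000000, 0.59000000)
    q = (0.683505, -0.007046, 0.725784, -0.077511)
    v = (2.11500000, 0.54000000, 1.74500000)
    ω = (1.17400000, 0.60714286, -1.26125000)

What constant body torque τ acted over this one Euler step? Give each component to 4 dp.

τ = (0.0900, 0.1300, -0.0500)

rate change Δω = (0.17400000, 0.00714286, -0.06125000)
applied torque τ = (0.0900, 0.1300, -0.0500)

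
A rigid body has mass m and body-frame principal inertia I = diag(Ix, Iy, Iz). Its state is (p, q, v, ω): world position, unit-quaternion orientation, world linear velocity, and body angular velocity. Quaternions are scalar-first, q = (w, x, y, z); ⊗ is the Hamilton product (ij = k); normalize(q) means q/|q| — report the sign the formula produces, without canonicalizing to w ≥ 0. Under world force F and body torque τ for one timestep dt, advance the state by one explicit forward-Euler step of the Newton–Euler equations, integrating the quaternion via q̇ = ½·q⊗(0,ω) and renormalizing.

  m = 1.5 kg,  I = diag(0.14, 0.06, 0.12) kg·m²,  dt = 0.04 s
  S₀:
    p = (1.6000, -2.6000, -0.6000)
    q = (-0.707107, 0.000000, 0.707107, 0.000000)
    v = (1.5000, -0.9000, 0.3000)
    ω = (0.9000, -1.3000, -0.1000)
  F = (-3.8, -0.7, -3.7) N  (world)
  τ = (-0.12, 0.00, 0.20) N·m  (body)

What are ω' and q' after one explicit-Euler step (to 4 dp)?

ω' = (0.8635, -1.2988, -0.0645)
q' = (-0.6884, -0.0141, 0.7251, -0.0113)

gyro term ω×Iω = (0.0078, -0.0018, 0.0936)
α = I⁻¹(τ − ω×Iω) = (-0.9129, 0.0300, 0.8867)
ω + α·dt = (0.8635, -1.2988, -0.0645)
Hamilton product q⊗(0,ω) = (0.9192391, -0.7071070, 0.9192391, -0.5656856)
updated quaternion q' = (-0.6884, -0.0141, 0.7251, -0.0113)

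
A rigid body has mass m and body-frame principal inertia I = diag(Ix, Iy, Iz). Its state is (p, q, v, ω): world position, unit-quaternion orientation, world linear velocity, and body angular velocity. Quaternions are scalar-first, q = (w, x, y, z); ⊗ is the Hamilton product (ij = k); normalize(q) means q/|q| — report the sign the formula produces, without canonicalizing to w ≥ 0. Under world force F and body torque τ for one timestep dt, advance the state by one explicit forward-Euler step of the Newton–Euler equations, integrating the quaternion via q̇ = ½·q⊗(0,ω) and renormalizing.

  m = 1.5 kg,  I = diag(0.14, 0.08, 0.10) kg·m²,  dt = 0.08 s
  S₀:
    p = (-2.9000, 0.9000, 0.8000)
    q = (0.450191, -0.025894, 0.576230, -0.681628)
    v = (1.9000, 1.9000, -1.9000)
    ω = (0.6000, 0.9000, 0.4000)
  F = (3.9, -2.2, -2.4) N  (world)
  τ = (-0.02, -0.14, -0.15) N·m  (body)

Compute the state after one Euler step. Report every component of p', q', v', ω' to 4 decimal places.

p' = (-2.7480, 1.0520, 0.6480)
q' = (0.4405, 0.0186, 0.5759, -0.6885)
v' = (2.1080, 1.7827, -2.0280)
ω' = (0.5845, 0.7504, 0.3059)

(τ − ω×Iω)/I = (-0.1943, -1.8700, -1.1760)
ω + α·dt = (0.5845, 0.7504, 0.3059)
Hamilton product q⊗(0,ω) = (-0.2304194, 1.1140718, 0.0065527, -0.1889662)
updated quaternion q' = (0.4405, 0.0186, 0.5759, -0.6885)
linear accel F/m = (2.6000, -1.4667, -1.6000)
p + v·dt = (-2.7480, 1.0520, 0.6480)
new velocity v' = (2.1080, 1.7827, -2.0280)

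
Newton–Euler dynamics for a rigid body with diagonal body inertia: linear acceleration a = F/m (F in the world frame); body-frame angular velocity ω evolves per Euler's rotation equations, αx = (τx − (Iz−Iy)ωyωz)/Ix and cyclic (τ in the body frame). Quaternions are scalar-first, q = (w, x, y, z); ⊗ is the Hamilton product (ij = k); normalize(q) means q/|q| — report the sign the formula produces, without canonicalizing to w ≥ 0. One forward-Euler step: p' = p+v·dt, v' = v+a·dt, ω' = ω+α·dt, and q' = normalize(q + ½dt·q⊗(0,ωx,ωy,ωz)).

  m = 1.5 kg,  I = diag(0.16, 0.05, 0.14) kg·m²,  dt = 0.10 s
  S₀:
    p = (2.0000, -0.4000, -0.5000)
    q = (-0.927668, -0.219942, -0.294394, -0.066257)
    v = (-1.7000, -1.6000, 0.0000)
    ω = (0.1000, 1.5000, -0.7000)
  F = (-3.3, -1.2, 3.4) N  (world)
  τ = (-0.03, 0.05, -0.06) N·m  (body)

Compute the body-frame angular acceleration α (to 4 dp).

α = (0.4031, 1.0280, -0.3107)

gyro term ω×Iω = (-0.0945, -0.0014, -0.0165)
angular accel α = (0.4031, 1.0280, -0.3107)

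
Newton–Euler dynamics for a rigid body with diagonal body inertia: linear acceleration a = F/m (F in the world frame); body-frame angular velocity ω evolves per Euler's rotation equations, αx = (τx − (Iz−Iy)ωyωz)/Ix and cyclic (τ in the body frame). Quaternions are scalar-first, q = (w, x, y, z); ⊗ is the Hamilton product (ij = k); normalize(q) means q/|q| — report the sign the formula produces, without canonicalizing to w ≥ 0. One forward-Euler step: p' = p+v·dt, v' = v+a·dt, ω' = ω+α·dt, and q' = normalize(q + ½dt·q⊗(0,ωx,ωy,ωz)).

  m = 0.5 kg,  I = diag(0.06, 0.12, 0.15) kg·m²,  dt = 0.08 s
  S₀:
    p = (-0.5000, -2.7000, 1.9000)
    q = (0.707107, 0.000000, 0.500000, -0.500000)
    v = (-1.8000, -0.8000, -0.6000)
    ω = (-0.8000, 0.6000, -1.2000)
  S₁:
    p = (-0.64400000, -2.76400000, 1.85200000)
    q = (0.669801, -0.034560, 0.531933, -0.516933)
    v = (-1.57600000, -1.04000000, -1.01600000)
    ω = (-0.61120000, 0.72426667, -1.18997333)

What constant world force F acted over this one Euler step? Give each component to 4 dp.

F = (1.4000, -1.5000, -2.6000)

velocity change Δv = (0.22400000, -0.24000000, -0.41600000)
applied force F = (1.4000, -1.5000, -2.6000)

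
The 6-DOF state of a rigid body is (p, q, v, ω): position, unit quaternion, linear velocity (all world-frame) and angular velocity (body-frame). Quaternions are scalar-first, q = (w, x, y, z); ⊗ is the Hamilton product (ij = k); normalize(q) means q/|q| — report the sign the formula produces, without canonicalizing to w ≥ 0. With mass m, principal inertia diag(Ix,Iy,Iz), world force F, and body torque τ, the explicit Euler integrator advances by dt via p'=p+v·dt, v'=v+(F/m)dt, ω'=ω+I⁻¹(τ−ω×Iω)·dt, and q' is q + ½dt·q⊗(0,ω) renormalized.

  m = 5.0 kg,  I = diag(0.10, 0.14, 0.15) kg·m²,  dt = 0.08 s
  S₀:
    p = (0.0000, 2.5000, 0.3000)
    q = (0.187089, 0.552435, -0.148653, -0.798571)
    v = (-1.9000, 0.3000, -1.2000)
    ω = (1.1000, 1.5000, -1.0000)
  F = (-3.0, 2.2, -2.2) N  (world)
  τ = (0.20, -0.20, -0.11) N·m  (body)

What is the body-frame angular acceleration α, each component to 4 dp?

precession coupling ω×(Iω) = (-0.0150, 0.0550, 0.0660)
(τ − ω×Iω)/I = (2.1500, -1.8214, -1.1733)

α = (2.1500, -1.8214, -1.1733)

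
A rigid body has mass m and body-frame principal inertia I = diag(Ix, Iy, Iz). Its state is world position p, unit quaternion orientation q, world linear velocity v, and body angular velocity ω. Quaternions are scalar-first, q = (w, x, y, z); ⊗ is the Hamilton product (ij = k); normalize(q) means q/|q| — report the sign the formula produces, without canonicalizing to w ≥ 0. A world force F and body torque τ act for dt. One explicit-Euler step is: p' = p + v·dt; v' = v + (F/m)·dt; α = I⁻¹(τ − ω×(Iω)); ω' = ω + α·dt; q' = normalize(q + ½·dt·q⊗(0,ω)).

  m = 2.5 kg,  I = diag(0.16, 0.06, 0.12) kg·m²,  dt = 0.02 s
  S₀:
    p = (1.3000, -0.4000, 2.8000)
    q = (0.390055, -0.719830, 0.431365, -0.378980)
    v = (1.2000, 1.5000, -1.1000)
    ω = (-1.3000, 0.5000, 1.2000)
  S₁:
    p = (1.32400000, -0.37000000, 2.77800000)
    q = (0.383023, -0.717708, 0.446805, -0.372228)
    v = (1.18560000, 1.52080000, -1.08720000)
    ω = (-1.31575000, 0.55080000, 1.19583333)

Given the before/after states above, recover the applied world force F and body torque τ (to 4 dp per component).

F = (-1.8000, 2.6000, 1.6000)
τ = (-0.0900, 0.0900, 0.0400)

Δv = v₁−v₀ = (-0.01440000, 0.02080000, 0.01280000)
m·(v₁−v₀)/dt = (-1.8000, 2.6000, 1.6000)
rate change Δω = (-0.01575000, 0.05080000, -0.00416667)
applied torque τ = (-0.0900, 0.0900, 0.0400)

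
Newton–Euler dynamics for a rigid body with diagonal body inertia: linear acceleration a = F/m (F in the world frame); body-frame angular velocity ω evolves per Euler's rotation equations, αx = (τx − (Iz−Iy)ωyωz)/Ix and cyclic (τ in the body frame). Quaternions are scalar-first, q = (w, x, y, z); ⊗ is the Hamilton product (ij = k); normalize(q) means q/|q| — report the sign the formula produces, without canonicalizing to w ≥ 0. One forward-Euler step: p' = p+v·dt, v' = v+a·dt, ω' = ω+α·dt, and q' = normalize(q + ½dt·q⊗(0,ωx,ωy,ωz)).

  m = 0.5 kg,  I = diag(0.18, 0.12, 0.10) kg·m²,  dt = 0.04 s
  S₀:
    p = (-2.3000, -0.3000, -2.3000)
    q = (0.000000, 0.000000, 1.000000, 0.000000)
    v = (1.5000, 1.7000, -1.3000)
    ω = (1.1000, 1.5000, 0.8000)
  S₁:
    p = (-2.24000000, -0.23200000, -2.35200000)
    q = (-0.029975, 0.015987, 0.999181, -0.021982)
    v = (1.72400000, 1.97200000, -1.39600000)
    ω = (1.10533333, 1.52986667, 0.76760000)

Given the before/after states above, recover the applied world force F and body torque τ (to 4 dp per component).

v₁ − v₀ = (0.22400000, 0.27200000, -0.09600000)
m·(v₁−v₀)/dt = (2.8000, 3.4000, -1.2000)
ω₁ − ω₀ = (0.00533333, 0.02986667, -0.03240000)
τ = I·(Δω/dt) + ω₀×(Iω₀) = (0.0000, 0.1600, -0.1800)

F = (2.8000, 3.4000, -1.2000)
τ = (0.0000, 0.1600, -0.1800)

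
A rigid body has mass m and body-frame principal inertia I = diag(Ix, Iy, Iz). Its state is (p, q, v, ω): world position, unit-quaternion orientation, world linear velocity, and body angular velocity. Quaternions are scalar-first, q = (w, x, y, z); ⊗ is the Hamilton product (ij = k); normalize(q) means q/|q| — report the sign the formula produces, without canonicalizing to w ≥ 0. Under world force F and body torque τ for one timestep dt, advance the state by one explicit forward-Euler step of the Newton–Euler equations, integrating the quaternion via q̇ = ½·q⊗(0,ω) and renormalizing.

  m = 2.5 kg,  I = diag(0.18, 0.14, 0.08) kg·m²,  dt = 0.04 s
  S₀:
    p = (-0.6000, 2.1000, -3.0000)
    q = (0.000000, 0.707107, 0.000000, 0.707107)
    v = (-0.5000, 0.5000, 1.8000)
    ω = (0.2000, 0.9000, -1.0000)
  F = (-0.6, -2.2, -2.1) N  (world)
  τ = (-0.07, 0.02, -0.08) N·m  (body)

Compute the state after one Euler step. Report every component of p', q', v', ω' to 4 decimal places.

p' = (-0.6200, 2.1200, -2.9280)
q' = (0.0113, 0.6941, 0.0170, 0.7196)
v' = (-0.5096, 0.4648, 1.7664)
ω' = (0.1724, 0.9114, -1.0364)

gyro term ω×Iω = (0.0540, -0.0200, -0.0072)
(τ − ω×Iω)/I = (-0.6889, 0.2857, -0.9100)
ω' = ω + α·dt = (0.1724, 0.9114, -1.0364)
q⊗(0,ω) = (0.5656856, -0.6363963, 0.8485284, 0.6363963)
q' = normalize(q + ½dt·q⊗(0,ω)) = (0.0113, 0.6941, 0.0170, 0.7196)
a = (-0.2400, -0.8800, -0.8400)
p' = p + v·dt = (-0.6200, 2.1200, -2.9280)
v + (F/m)dt = (-0.5096, 0.4648, 1.7664)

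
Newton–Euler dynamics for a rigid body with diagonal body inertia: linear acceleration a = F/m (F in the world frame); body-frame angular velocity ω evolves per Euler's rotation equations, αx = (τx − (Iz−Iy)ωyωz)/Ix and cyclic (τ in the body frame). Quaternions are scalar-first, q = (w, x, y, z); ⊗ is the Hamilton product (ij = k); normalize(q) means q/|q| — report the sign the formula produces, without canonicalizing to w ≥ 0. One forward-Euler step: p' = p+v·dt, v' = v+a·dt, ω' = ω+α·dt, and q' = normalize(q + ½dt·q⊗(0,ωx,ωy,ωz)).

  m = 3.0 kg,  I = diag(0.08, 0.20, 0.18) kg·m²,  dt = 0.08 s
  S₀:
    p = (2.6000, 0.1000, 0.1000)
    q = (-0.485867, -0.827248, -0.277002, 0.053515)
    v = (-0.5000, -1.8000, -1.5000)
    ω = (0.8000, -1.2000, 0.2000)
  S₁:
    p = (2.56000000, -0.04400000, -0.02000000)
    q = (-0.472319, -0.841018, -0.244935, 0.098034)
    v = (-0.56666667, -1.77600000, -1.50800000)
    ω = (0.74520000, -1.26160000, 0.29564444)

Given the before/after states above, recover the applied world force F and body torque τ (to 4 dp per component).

F = (-2.5000, 0.9000, -0.3000)
τ = (-0.0500, -0.1700, 0.1000)

v₁ − v₀ = (-0.06666667, 0.02400000, -0.00800000)
m·(v₁−v₀)/dt = (-2.5000, 0.9000, -0.3000)
Δω = ω₁−ω₀ = (-0.05480000, -0.06160000, 0.09564444)
τ = I·(Δω/dt) + ω₀×(Iω₀) = (-0.0500, -0.1700, 0.1000)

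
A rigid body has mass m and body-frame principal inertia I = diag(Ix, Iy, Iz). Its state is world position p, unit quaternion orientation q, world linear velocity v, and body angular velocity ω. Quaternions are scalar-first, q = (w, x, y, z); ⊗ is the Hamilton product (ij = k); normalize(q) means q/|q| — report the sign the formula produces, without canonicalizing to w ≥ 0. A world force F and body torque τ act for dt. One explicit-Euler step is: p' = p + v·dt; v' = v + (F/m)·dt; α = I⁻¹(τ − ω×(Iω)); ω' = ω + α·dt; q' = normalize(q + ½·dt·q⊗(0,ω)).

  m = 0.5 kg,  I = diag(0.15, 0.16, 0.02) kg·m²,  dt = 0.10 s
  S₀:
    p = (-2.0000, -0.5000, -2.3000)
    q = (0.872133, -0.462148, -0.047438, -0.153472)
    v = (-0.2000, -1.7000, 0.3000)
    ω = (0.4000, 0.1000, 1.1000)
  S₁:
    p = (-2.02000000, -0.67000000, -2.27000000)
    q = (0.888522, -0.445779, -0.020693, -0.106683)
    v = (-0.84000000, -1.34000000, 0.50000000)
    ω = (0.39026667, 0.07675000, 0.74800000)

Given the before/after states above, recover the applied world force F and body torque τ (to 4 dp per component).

F = (-3.2000, 1.8000, 1.0000)
τ = (-0.0300, 0.0200, -0.0700)

v₁ − v₀ = (-0.64000000, 0.36000000, 0.20000000)
applied force F = (-3.2000, 1.8000, 1.0000)
rate change Δω = (-0.00973333, -0.02325000, -0.35200000)
gyro term ω₀×Iω₀ = (-0.0154, 0.0572, 0.0004)
I·α + gyro = (-0.0300, 0.0200, -0.0700)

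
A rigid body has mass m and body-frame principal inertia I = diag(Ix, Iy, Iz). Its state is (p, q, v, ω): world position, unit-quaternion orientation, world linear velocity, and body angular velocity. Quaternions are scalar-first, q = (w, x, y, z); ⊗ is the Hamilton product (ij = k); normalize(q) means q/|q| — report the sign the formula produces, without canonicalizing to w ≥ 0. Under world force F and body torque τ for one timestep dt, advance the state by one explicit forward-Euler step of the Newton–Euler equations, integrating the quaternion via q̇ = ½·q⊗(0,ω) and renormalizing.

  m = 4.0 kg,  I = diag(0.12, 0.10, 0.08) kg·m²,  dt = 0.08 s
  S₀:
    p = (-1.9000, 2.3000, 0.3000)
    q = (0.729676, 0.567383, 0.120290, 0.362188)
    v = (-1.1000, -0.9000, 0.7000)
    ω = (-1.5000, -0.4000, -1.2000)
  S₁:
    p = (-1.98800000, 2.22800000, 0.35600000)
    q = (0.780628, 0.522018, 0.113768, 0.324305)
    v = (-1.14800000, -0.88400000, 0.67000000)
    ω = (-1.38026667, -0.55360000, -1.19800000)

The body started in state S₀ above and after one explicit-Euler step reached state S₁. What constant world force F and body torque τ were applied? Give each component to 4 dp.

velocity change Δv = (-0.04800000, 0.01600000, -0.03000000)
applied force F = (-2.4000, 0.8000, -1.5000)
rate change Δω = (0.11973333, -0.15360000, 0.00200000)
applied torque τ = (0.1700, -0.1200, -0.0100)

F = (-2.4000, 0.8000, -1.5000)
τ = (0.1700, -0.1200, -0.0100)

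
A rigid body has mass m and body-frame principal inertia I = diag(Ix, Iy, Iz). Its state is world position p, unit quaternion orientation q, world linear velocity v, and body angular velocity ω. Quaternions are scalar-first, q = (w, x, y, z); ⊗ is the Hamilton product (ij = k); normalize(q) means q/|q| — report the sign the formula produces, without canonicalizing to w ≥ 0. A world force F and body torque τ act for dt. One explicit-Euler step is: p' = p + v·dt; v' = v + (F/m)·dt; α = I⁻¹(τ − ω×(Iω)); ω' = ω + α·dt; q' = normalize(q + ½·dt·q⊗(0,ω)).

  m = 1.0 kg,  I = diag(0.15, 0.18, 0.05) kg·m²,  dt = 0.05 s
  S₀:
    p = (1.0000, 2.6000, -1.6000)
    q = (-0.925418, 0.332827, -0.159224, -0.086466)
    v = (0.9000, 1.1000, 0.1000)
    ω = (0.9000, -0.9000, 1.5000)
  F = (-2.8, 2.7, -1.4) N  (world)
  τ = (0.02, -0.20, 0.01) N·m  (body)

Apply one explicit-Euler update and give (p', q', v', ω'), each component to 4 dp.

new position p' = (1.0450, 2.6550, -1.5950)
new velocity v' = (0.7600, 1.2350, 0.0300)
ω×(Iω) gyroscopic = (0.1755, 0.1350, -0.0243)
α = I⁻¹(τ − ω×Iω) = (-1.0367, -1.8611, 0.6860)
ω + α·dt = (0.8482, -0.9931, 1.5343)
q⊗(0,ω) = (-0.3131469, -1.1495316, 0.2558163, -1.5443697)
q + ½dt·q⊗(0,ω), renormalized = (-0.9321, 0.3037, -0.1526, -0.1249)

p' = (1.0450, 2.6550, -1.5950)
q' = (-0.9321, 0.3037, -0.1526, -0.1249)
v' = (0.7600, 1.2350, 0.0300)
ω' = (0.8482, -0.9931, 1.5343)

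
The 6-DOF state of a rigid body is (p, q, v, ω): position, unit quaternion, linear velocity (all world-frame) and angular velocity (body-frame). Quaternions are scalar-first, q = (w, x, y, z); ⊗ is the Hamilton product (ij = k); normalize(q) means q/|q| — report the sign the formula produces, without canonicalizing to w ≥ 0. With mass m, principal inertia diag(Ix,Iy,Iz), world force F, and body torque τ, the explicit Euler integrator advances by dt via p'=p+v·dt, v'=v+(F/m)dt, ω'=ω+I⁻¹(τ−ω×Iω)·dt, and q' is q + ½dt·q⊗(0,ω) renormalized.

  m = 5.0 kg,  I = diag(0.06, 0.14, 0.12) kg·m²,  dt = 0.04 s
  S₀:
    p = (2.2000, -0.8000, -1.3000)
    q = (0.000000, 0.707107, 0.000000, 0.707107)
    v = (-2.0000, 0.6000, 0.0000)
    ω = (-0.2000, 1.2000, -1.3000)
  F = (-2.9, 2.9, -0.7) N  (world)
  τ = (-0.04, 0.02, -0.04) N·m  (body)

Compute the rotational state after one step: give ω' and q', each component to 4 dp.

ω×(Iω) gyroscopic = (0.0312, -0.0156, -0.0192)
angular accel α = (-1.1867, 0.2543, -0.1733)
ω + α·dt = (-0.2475, 1.2102, -1.3069)
2q̇ = q⊗(0,ω) = (1.0606605, -0.8485284, 0.7778177, 0.8485284)
updated quaternion q' = (0.0212, 0.6897, 0.0155, 0.7236)

ω' = (-0.2475, 1.2102, -1.3069)
q' = (0.0212, 0.6897, 0.0155, 0.7236)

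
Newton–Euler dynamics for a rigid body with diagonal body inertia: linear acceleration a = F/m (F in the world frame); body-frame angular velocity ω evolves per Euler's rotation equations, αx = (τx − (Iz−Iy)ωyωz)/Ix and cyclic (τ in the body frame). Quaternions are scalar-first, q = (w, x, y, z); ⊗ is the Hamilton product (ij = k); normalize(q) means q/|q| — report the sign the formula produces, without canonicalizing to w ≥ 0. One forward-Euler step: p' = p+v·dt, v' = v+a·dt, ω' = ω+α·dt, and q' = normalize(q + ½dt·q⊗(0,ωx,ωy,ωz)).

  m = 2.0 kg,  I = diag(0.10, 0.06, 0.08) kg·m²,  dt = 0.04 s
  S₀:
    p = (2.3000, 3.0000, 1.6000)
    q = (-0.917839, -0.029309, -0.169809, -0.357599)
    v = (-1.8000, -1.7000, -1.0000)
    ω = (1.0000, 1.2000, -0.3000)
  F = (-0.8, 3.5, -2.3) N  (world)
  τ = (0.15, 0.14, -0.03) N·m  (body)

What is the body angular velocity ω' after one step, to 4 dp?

gyro term ω×Iω = (-0.0072, -0.0060, -0.0480)
α = I⁻¹(τ − ω×Iω) = (1.5720, 2.4333, 0.2250)
ω + α·dt = (1.0629, 1.2973, -0.2910)

ω' = (1.0629, 1.2973, -0.2910)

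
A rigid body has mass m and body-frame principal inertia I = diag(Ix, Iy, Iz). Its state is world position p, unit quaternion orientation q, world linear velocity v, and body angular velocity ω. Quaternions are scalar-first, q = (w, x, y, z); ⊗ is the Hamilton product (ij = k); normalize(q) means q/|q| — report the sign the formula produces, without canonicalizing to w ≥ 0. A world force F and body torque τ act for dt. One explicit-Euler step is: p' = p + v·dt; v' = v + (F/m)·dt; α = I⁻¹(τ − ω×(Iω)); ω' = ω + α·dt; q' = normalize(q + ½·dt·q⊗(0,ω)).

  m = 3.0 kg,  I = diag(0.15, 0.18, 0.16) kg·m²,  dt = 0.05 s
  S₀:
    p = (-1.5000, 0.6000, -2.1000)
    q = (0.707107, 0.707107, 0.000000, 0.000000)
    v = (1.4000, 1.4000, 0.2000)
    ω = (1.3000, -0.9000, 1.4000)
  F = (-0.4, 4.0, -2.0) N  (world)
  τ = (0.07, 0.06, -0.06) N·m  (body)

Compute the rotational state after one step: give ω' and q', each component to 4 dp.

ω×(Iω) gyroscopic = (0.0252, -0.0182, -0.0351)
(τ − ω×Iω)/I = (0.2987, 0.4344, -0.1556)
new body rate ω' = (1.3149, -0.8783, 1.3922)
Hamilton product q⊗(0,ω) = (-0.9192391, 0.9192391, -1.6263461, 0.3535535)
q' = normalize(q + ½dt·q⊗(0,ω)) = (0.6832, 0.7291, -0.0406, 0.0088)

ω' = (1.3149, -0.8783, 1.3922)
q' = (0.6832, 0.7291, -0.0406, 0.0088)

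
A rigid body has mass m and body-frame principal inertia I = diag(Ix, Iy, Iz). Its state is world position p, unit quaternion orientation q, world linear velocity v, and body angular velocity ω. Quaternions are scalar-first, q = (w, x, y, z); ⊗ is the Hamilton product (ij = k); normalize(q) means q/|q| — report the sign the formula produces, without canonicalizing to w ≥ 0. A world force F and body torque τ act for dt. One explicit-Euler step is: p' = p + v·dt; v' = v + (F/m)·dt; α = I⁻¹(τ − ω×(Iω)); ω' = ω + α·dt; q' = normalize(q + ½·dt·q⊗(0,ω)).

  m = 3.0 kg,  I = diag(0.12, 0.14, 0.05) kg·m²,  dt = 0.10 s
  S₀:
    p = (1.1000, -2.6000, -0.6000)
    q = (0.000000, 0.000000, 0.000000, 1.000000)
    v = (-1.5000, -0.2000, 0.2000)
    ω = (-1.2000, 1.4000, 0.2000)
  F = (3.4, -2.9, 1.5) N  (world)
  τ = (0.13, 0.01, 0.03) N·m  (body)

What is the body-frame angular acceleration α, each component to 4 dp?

gyro term ω×Iω = (-0.0252, -0.0168, -0.0336)
angular accel α = (1.2933, 0.1914, 1.2720)

α = (1.2933, 0.1914, 1.2720)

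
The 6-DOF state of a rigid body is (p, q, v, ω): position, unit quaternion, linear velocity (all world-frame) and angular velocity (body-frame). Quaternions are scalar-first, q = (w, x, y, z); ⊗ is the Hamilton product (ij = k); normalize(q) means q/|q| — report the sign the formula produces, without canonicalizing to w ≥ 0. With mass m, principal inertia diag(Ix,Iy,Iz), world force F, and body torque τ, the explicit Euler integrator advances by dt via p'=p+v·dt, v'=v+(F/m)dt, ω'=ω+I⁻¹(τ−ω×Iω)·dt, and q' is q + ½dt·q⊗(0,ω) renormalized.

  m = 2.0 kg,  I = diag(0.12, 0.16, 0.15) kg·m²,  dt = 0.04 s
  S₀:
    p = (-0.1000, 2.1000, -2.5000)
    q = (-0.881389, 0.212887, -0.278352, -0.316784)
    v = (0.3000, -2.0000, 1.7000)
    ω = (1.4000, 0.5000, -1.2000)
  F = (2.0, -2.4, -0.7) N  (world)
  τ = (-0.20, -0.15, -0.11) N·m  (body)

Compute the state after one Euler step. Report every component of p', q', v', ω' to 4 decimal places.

α = I⁻¹(τ − ω×Iω) = (-1.7167, -1.2525, -0.9200)
new body rate ω' = (1.3313, 0.4499, -1.2368)
q⊗(0,ω) = (-0.5390066, -0.7415302, -0.6287277, 1.5538031)
updated quaternion q' = (-0.8915, 0.1979, -0.2907, -0.2855)
new position p' = (-0.0880, 2.0200, -2.4320)
new velocity v' = (0.3400, -2.0480, 1.6860)

p' = (-0.0880, 2.0200, -2.4320)
q' = (-0.8915, 0.1979, -0.2907, -0.2855)
v' = (0.3400, -2.0480, 1.6860)
ω' = (1.3313, 0.4499, -1.2368)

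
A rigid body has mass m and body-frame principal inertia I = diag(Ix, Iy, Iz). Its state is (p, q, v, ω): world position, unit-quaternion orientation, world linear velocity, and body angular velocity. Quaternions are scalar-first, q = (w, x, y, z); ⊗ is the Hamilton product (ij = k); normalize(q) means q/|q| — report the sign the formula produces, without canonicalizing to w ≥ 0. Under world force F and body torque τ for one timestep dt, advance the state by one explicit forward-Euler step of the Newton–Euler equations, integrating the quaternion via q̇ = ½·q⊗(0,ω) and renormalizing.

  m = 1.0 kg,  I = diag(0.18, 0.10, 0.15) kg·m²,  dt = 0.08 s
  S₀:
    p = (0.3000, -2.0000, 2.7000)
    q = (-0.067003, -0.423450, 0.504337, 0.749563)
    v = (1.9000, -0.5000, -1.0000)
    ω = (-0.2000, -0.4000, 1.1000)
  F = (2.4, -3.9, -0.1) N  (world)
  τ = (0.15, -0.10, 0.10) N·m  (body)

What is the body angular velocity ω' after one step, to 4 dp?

ω' = (-0.1236, -0.4747, 1.1567)

angular accel α = (0.9556, -0.9340, 0.7093)
ω + α·dt = (-0.1236, -0.4747, 1.1567)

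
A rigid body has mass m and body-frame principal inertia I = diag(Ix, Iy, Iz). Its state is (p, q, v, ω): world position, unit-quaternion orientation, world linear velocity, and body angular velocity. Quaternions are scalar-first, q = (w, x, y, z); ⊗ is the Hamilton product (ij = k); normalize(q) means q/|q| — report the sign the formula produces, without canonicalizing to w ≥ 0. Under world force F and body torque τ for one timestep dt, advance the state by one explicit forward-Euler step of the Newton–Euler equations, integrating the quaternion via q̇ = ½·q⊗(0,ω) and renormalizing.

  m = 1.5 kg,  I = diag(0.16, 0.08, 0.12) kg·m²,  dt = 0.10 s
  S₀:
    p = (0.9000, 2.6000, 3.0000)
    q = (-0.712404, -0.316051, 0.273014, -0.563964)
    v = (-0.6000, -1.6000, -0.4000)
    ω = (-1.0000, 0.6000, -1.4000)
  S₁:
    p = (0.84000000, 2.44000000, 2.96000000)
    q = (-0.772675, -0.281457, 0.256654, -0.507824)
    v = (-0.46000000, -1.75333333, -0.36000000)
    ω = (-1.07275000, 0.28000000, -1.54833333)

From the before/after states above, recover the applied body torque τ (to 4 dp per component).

τ = (-0.1500, -0.2000, -0.1300)

rate change Δω = (-0.07275000, -0.32000000, -0.14833333)
gyro term ω₀×Iω₀ = (-0.0336, 0.0560, 0.0480)
I·α + gyro = (-0.1500, -0.2000, -0.1300)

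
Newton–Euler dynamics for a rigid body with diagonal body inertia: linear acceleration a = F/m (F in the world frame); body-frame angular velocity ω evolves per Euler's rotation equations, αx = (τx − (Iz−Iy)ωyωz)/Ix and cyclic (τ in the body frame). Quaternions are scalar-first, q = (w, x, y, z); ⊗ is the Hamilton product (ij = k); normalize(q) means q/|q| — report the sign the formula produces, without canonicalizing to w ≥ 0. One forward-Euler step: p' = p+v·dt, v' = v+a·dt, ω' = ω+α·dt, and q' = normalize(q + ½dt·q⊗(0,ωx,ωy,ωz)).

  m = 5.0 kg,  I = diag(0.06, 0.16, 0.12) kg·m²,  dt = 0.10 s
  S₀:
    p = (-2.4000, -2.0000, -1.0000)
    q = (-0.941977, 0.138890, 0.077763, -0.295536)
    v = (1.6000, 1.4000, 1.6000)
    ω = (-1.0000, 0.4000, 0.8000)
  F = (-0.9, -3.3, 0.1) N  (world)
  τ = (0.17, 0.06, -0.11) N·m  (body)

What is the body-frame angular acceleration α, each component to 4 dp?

α = (3.0467, 0.0750, -0.5833)

precession coupling ω×(Iω) = (-0.0128, 0.0480, -0.0400)
angular accel α = (3.0467, 0.0750, -0.5833)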